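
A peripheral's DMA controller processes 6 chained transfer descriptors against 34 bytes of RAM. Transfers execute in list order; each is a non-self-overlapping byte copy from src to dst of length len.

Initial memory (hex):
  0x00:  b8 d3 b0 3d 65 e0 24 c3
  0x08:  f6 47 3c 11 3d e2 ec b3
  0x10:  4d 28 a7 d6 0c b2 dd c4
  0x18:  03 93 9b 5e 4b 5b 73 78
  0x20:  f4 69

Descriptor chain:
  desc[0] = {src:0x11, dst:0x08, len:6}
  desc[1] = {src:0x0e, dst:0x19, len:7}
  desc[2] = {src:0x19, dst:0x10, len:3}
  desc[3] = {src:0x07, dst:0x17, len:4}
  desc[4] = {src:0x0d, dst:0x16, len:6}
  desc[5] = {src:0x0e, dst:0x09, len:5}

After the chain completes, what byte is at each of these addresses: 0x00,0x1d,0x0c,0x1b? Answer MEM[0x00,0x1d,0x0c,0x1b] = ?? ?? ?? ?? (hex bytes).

  after D0: wrote 6B at 0x08 = 28a7d60cb2dd
  after D1: wrote 7B at 0x19 = ecb34d28a7d60c
  after D2: wrote 3B at 0x10 = ecb34d
  after D3: wrote 4B at 0x17 = c328a7d6
  after D4: wrote 6B at 0x16 = ddecb3ecb34d
  after D5: wrote 5B at 0x09 = ecb3ecb34d
query mem[0x00]=0xb8, mem[0x1d]=0xa7, mem[0x0c]=0xb3, mem[0x1b]=0x4d

MEM[0x00,0x1d,0x0c,0x1b] = b8 a7 b3 4d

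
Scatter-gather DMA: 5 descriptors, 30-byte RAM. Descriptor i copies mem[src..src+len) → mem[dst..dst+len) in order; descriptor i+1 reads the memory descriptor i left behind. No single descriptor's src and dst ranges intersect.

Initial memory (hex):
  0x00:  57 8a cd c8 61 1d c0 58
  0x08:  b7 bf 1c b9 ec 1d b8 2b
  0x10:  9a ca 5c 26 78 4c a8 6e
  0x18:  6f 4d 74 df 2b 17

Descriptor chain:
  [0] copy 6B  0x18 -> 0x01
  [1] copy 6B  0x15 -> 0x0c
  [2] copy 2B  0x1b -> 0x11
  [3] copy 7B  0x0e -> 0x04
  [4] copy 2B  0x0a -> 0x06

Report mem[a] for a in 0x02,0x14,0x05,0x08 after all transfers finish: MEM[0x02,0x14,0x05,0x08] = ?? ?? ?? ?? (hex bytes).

MEM[0x02,0x14,0x05,0x08] = 4d 78 6f 2b

[0] 0x18->0x01 len=6 : 6f 4d 74 df 2b 17
[1] 0x15->0x0c len=6 : 4c a8 6e 6f 4d 74
[2] 0x1b->0x11 len=2 : df 2b
[3] 0x0e->0x04 len=7 : 6e 6f 4d df 2b 26 78
[4] 0x0a->0x06 len=2 : 78 b9
query mem[0x02]=0x4d, mem[0x14]=0x78, mem[0x05]=0x6f, mem[0x08]=0x2b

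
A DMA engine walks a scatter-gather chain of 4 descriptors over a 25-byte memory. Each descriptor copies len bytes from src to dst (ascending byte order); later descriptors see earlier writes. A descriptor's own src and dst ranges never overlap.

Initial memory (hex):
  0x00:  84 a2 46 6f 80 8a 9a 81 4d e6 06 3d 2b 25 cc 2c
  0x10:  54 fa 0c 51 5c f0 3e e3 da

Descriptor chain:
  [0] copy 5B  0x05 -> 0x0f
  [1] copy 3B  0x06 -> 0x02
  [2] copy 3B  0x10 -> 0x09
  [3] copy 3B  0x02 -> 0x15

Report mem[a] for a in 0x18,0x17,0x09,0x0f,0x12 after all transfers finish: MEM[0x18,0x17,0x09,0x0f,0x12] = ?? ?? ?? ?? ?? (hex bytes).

  after D0: wrote 5B at 0x0f = 8a9a814de6
  after D1: wrote 3B at 0x02 = 9a814d
  after D2: wrote 3B at 0x09 = 9a814d
  after D3: wrote 3B at 0x15 = 9a814d
query mem[0x18]=0xda, mem[0x17]=0x4d, mem[0x09]=0x9a, mem[0x0f]=0x8a, mem[0x12]=0x4d

MEM[0x18,0x17,0x09,0x0f,0x12] = da 4d 9a 8a 4d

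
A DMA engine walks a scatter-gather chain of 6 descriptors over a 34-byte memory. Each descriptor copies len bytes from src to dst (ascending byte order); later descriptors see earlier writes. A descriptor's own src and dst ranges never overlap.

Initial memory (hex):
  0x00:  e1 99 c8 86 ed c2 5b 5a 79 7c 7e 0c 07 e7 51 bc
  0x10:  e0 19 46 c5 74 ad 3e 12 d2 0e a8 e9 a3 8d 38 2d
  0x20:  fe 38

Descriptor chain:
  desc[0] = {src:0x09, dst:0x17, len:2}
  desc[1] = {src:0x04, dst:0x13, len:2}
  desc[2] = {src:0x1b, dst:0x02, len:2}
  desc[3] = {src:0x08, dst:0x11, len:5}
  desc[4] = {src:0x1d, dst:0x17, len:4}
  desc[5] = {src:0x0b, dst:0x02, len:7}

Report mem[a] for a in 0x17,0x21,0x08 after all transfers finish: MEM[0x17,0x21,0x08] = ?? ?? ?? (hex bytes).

MEM[0x17,0x21,0x08] = 8d 38 79

D0: mem[0x17..0x18] <- [7c 7e]
D1: mem[0x13..0x14] <- [ed c2]
D2: mem[0x02..0x03] <- [e9 a3]
D3: mem[0x11..0x15] <- [79 7c 7e 0c 07]
D4: mem[0x17..0x1a] <- [8d 38 2d fe]
D5: mem[0x02..0x08] <- [0c 07 e7 51 bc e0 79]
query mem[0x17]=0x8d, mem[0x21]=0x38, mem[0x08]=0x79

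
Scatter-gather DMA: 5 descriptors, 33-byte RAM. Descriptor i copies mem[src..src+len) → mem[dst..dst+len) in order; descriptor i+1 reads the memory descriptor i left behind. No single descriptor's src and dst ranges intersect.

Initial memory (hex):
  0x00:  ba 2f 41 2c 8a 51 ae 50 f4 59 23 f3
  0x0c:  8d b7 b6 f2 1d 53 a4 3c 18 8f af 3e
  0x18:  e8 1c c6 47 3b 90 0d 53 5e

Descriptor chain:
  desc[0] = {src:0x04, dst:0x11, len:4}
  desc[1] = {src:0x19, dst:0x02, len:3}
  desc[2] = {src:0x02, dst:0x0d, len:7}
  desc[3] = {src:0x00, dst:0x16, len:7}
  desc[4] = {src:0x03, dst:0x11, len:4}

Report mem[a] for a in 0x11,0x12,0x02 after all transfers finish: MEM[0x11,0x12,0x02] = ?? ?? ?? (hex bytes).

  after D0: wrote 4B at 0x11 = 8a51ae50
  after D1: wrote 3B at 0x02 = 1cc647
  after D2: wrote 7B at 0x0d = 1cc64751ae50f4
  after D3: wrote 7B at 0x16 = ba2f1cc64751ae
  after D4: wrote 4B at 0x11 = c64751ae
query mem[0x11]=0xc6, mem[0x12]=0x47, mem[0x02]=0x1c

MEM[0x11,0x12,0x02] = c6 47 1c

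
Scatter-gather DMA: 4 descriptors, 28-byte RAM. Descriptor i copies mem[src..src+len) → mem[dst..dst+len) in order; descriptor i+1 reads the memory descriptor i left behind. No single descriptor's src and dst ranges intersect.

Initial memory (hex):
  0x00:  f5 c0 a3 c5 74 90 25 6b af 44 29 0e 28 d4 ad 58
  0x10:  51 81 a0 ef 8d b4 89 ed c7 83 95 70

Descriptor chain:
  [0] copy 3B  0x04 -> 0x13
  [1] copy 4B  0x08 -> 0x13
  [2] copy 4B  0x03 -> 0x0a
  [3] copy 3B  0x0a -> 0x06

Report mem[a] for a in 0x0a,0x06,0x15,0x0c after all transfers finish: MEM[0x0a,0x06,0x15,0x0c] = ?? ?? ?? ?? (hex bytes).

MEM[0x0a,0x06,0x15,0x0c] = c5 c5 29 90

#0 dst[0x13+3] := {0x74,0x90,0x25}
#1 dst[0x13+4] := {0xaf,0x44,0x29,0x0e}
#2 dst[0x0a+4] := {0xc5,0x74,0x90,0x25}
#3 dst[0x06+3] := {0xc5,0x74,0x90}
query mem[0x0a]=0xc5, mem[0x06]=0xc5, mem[0x15]=0x29, mem[0x0c]=0x90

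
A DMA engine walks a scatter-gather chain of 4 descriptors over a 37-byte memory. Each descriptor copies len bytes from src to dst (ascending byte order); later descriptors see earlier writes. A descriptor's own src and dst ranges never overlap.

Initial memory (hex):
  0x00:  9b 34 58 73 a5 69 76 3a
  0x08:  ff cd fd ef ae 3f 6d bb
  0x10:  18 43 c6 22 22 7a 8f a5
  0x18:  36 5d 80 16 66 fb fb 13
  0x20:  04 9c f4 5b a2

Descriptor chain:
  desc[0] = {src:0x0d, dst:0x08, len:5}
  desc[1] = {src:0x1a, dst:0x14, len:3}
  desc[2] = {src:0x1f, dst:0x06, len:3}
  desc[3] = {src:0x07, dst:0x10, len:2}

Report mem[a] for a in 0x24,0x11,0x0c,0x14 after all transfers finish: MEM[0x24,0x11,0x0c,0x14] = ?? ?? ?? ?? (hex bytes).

#0 dst[0x08+5] := {0x3f,0x6d,0xbb,0x18,0x43}
#1 dst[0x14+3] := {0x80,0x16,0x66}
#2 dst[0x06+3] := {0x13,0x04,0x9c}
#3 dst[0x10+2] := {0x04,0x9c}
query mem[0x24]=0xa2, mem[0x11]=0x9c, mem[0x0c]=0x43, mem[0x14]=0x80

MEM[0x24,0x11,0x0c,0x14] = a2 9c 43 80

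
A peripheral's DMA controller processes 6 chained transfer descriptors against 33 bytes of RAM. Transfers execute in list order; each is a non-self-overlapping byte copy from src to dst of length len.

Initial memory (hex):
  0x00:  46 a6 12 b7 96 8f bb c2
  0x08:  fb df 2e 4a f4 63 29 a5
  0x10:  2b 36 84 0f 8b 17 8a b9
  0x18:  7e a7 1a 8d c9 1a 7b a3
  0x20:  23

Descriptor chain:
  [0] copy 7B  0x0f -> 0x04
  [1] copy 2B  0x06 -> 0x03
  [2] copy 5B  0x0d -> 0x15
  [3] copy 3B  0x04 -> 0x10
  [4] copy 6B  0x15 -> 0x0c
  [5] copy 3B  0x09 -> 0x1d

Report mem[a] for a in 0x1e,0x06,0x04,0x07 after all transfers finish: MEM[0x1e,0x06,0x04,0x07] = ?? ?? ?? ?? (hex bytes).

#0 dst[0x04+7] := {0xa5,0x2b,0x36,0x84,0x0f,0x8b,0x17}
#1 dst[0x03+2] := {0x36,0x84}
#2 dst[0x15+5] := {0x63,0x29,0xa5,0x2b,0x36}
#3 dst[0x10+3] := {0x84,0x2b,0x36}
#4 dst[0x0c+6] := {0x63,0x29,0xa5,0x2b,0x36,0x1a}
#5 dst[0x1d+3] := {0x8b,0x17,0x4a}
query mem[0x1e]=0x17, mem[0x06]=0x36, mem[0x04]=0x84, mem[0x07]=0x84

MEM[0x1e,0x06,0x04,0x07] = 17 36 84 84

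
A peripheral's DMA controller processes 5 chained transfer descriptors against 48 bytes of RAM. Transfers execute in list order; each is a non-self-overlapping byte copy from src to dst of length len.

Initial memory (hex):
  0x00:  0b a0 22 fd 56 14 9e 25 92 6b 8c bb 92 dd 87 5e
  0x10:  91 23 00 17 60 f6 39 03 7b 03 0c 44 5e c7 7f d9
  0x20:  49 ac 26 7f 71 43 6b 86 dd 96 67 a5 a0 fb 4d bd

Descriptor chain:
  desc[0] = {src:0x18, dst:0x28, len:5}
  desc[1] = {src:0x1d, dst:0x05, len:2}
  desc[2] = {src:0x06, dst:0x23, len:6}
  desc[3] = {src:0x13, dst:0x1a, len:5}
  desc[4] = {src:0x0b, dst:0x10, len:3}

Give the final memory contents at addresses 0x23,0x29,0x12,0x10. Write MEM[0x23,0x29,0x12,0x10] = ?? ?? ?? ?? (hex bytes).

[0] 0x18->0x28 len=5 : 7b 03 0c 44 5e
[1] 0x1d->0x05 len=2 : c7 7f
[2] 0x06->0x23 len=6 : 7f 25 92 6b 8c bb
[3] 0x13->0x1a len=5 : 17 60 f6 39 03
[4] 0x0b->0x10 len=3 : bb 92 dd
query mem[0x23]=0x7f, mem[0x29]=0x03, mem[0x12]=0xdd, mem[0x10]=0xbb

MEM[0x23,0x29,0x12,0x10] = 7f 03 dd bb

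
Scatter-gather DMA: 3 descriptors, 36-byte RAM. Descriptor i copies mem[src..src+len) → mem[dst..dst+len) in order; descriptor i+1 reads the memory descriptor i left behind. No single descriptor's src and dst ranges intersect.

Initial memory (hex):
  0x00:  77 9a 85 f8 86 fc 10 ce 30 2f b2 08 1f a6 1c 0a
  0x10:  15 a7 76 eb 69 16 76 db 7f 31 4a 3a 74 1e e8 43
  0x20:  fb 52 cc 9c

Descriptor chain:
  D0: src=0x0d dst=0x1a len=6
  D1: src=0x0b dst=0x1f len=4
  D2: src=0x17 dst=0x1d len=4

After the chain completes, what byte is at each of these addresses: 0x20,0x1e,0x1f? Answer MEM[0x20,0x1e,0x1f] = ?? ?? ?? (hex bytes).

MEM[0x20,0x1e,0x1f] = a6 7f 31

#0 dst[0x1a+6] := {0xa6,0x1c,0x0a,0x15,0xa7,0x76}
#1 dst[0x1f+4] := {0x08,0x1f,0xa6,0x1c}
#2 dst[0x1d+4] := {0xdb,0x7f,0x31,0xa6}
query mem[0x20]=0xa6, mem[0x1e]=0x7f, mem[0x1f]=0x31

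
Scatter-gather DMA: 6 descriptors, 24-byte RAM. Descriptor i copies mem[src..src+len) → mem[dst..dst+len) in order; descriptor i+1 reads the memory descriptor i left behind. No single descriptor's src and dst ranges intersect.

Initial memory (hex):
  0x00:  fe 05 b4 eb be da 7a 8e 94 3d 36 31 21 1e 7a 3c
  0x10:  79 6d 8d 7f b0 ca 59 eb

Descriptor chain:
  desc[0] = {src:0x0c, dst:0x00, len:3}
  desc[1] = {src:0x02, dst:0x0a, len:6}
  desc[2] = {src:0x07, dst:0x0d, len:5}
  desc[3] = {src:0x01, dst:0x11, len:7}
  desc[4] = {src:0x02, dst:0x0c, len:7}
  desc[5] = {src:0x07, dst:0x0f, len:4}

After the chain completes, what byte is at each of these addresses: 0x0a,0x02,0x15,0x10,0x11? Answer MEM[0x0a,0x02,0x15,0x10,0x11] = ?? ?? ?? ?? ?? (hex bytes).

D0: mem[0x00..0x02] <- [21 1e 7a]
D1: mem[0x0a..0x0f] <- [7a eb be da 7a 8e]
D2: mem[0x0d..0x11] <- [8e 94 3d 7a eb]
D3: mem[0x11..0x17] <- [1e 7a eb be da 7a 8e]
D4: mem[0x0c..0x12] <- [7a eb be da 7a 8e 94]
D5: mem[0x0f..0x12] <- [8e 94 3d 7a]
query mem[0x0a]=0x7a, mem[0x02]=0x7a, mem[0x15]=0xda, mem[0x10]=0x94, mem[0x11]=0x3d

MEM[0x0a,0x02,0x15,0x10,0x11] = 7a 7a da 94 3d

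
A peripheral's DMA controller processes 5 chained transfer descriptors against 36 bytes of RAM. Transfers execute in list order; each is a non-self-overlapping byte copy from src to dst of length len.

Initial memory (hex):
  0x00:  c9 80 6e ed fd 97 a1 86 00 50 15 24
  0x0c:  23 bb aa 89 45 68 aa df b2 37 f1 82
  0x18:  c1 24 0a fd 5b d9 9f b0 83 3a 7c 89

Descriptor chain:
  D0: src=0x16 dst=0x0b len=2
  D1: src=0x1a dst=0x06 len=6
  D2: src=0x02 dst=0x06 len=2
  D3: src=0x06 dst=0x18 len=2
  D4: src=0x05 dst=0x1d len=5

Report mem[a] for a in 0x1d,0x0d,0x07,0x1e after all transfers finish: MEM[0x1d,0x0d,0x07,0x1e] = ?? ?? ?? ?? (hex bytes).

MEM[0x1d,0x0d,0x07,0x1e] = 97 bb ed 6e

#0 dst[0x0b+2] := {0xf1,0x82}
#1 dst[0x06+6] := {0x0a,0xfd,0x5b,0xd9,0x9f,0xb0}
#2 dst[0x06+2] := {0x6e,0xed}
#3 dst[0x18+2] := {0x6e,0xed}
#4 dst[0x1d+5] := {0x97,0x6e,0xed,0x5b,0xd9}
query mem[0x1d]=0x97, mem[0x0d]=0xbb, mem[0x07]=0xed, mem[0x1e]=0x6e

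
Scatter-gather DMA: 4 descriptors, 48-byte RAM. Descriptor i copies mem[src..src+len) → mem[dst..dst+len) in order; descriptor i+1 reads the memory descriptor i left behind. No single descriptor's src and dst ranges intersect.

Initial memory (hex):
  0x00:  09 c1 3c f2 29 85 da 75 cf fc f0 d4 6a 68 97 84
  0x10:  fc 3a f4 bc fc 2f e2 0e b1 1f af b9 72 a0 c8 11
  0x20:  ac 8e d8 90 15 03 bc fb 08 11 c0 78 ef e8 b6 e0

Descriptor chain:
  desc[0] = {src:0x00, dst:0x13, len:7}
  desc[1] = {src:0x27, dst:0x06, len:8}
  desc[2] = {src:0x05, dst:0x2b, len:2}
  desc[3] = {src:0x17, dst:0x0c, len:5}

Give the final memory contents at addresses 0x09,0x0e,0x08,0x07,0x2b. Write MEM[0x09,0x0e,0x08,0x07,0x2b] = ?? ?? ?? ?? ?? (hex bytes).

#0 dst[0x13+7] := {0x09,0xc1,0x3c,0xf2,0x29,0x85,0xda}
#1 dst[0x06+8] := {0xfb,0x08,0x11,0xc0,0x78,0xef,0xe8,0xb6}
#2 dst[0x2b+2] := {0x85,0xfb}
#3 dst[0x0c+5] := {0x29,0x85,0xda,0xaf,0xb9}
query mem[0x09]=0xc0, mem[0x0e]=0xda, mem[0x08]=0x11, mem[0x07]=0x08, mem[0x2b]=0x85

MEM[0x09,0x0e,0x08,0x07,0x2b] = c0 da 11 08 85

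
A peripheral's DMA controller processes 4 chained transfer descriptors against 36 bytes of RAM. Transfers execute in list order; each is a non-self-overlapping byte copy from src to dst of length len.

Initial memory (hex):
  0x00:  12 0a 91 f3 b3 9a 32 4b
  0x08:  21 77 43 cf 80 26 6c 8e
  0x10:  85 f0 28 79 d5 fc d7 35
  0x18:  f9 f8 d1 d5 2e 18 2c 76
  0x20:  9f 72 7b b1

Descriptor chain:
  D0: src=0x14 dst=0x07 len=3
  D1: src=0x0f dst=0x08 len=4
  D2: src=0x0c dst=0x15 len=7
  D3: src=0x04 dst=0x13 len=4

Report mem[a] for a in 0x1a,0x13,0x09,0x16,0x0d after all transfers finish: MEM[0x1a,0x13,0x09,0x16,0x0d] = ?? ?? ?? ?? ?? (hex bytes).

MEM[0x1a,0x13,0x09,0x16,0x0d] = f0 b3 85 d5 26

  after D0: wrote 3B at 0x07 = d5fcd7
  after D1: wrote 4B at 0x08 = 8e85f028
  after D2: wrote 7B at 0x15 = 80266c8e85f028
  after D3: wrote 4B at 0x13 = b39a32d5
query mem[0x1a]=0xf0, mem[0x13]=0xb3, mem[0x09]=0x85, mem[0x16]=0xd5, mem[0x0d]=0x26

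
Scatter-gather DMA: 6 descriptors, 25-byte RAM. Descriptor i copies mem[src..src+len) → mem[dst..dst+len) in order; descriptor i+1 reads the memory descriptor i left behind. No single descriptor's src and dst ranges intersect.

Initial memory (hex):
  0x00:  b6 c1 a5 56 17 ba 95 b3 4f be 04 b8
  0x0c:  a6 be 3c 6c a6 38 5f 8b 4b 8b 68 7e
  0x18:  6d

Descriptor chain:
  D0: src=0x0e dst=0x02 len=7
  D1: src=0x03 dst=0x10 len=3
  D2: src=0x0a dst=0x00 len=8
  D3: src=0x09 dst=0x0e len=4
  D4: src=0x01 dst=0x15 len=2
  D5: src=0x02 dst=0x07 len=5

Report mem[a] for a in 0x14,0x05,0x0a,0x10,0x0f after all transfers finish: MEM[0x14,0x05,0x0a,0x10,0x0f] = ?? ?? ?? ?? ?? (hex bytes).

[0] 0x0e->0x02 len=7 : 3c 6c a6 38 5f 8b 4b
[1] 0x03->0x10 len=3 : 6c a6 38
[2] 0x0a->0x00 len=8 : 04 b8 a6 be 3c 6c 6c a6
[3] 0x09->0x0e len=4 : be 04 b8 a6
[4] 0x01->0x15 len=2 : b8 a6
[5] 0x02->0x07 len=5 : a6 be 3c 6c 6c
query mem[0x14]=0x4b, mem[0x05]=0x6c, mem[0x0a]=0x6c, mem[0x10]=0xb8, mem[0x0f]=0x04

MEM[0x14,0x05,0x0a,0x10,0x0f] = 4b 6c 6c b8 04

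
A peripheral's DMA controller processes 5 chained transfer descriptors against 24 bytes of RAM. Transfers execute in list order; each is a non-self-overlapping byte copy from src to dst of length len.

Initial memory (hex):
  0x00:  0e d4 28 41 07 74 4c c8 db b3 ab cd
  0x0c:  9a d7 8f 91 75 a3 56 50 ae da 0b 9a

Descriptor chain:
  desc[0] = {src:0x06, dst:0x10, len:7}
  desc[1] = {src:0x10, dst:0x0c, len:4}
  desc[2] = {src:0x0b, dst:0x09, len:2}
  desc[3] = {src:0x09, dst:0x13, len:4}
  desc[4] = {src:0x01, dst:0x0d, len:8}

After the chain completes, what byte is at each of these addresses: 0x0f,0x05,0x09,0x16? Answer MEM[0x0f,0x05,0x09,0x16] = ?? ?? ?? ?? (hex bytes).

[0] 0x06->0x10 len=7 : 4c c8 db b3 ab cd 9a
[1] 0x10->0x0c len=4 : 4c c8 db b3
[2] 0x0b->0x09 len=2 : cd 4c
[3] 0x09->0x13 len=4 : cd 4c cd 4c
[4] 0x01->0x0d len=8 : d4 28 41 07 74 4c c8 db
query mem[0x0f]=0x41, mem[0x05]=0x74, mem[0x09]=0xcd, mem[0x16]=0x4c

MEM[0x0f,0x05,0x09,0x16] = 41 74 cd 4c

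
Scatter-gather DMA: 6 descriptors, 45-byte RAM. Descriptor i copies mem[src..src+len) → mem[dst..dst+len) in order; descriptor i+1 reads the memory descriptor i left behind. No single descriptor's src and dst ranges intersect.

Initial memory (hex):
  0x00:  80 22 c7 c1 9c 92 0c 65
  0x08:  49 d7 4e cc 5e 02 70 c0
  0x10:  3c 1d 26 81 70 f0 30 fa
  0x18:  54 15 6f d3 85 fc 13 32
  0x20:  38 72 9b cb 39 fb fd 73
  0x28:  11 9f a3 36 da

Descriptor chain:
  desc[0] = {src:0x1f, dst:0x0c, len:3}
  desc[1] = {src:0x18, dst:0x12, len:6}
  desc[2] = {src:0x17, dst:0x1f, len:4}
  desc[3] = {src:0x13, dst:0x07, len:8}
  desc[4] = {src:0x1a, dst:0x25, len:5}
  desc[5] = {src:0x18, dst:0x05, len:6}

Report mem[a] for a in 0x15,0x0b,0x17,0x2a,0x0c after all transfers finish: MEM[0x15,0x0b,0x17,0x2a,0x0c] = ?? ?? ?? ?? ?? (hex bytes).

MEM[0x15,0x0b,0x17,0x2a,0x0c] = d3 fc fc a3 54

#0 dst[0x0c+3] := {0x32,0x38,0x72}
#1 dst[0x12+6] := {0x54,0x15,0x6f,0xd3,0x85,0xfc}
#2 dst[0x1f+4] := {0xfc,0x54,0x15,0x6f}
#3 dst[0x07+8] := {0x15,0x6f,0xd3,0x85,0xfc,0x54,0x15,0x6f}
#4 dst[0x25+5] := {0x6f,0xd3,0x85,0xfc,0x13}
#5 dst[0x05+6] := {0x54,0x15,0x6f,0xd3,0x85,0xfc}
query mem[0x15]=0xd3, mem[0x0b]=0xfc, mem[0x17]=0xfc, mem[0x2a]=0xa3, mem[0x0c]=0x54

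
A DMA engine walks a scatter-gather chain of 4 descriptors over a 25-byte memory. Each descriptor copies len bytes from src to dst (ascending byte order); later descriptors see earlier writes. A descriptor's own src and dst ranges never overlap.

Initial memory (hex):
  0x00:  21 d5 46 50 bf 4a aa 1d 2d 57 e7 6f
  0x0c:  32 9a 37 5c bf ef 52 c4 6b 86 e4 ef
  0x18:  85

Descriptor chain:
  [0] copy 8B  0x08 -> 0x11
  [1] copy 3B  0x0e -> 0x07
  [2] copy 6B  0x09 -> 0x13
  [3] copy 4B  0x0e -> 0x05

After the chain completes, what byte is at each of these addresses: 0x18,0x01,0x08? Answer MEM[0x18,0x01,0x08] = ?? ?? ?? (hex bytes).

  after D0: wrote 8B at 0x11 = 2d57e76f329a375c
  after D1: wrote 3B at 0x07 = 375cbf
  after D2: wrote 6B at 0x13 = bfe76f329a37
  after D3: wrote 4B at 0x05 = 375cbf2d
query mem[0x18]=0x37, mem[0x01]=0xd5, mem[0x08]=0x2d

MEM[0x18,0x01,0x08] = 37 d5 2d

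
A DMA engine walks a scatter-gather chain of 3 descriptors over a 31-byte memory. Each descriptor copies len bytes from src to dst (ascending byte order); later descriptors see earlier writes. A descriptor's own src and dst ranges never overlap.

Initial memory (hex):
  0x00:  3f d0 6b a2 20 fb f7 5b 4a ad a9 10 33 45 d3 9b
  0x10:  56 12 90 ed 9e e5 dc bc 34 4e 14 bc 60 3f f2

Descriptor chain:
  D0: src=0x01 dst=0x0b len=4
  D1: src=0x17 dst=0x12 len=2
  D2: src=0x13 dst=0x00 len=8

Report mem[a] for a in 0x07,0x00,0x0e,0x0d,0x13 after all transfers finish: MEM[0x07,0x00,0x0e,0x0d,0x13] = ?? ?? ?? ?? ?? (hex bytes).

[0] 0x01->0x0b len=4 : d0 6b a2 20
[1] 0x17->0x12 len=2 : bc 34
[2] 0x13->0x00 len=8 : 34 9e e5 dc bc 34 4e 14
query mem[0x07]=0x14, mem[0x00]=0x34, mem[0x0e]=0x20, mem[0x0d]=0xa2, mem[0x13]=0x34

MEM[0x07,0x00,0x0e,0x0d,0x13] = 14 34 20 a2 34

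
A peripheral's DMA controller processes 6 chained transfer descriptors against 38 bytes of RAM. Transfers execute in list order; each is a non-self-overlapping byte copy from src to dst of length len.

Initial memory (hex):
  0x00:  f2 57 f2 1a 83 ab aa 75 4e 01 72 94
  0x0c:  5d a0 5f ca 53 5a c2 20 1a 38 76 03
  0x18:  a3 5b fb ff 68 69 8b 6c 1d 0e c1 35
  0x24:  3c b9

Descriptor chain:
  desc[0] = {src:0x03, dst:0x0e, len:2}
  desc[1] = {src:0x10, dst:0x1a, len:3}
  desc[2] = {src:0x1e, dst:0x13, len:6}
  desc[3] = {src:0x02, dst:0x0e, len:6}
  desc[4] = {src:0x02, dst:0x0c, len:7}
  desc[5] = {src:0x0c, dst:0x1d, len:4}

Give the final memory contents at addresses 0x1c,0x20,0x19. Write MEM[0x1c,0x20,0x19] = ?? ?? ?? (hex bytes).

MEM[0x1c,0x20,0x19] = c2 ab 5b

D0: mem[0x0e..0x0f] <- [1a 83]
D1: mem[0x1a..0x1c] <- [53 5a c2]
D2: mem[0x13..0x18] <- [8b 6c 1d 0e c1 35]
D3: mem[0x0e..0x13] <- [f2 1a 83 ab aa 75]
D4: mem[0x0c..0x12] <- [f2 1a 83 ab aa 75 4e]
D5: mem[0x1d..0x20] <- [f2 1a 83 ab]
query mem[0x1c]=0xc2, mem[0x20]=0xab, mem[0x19]=0x5b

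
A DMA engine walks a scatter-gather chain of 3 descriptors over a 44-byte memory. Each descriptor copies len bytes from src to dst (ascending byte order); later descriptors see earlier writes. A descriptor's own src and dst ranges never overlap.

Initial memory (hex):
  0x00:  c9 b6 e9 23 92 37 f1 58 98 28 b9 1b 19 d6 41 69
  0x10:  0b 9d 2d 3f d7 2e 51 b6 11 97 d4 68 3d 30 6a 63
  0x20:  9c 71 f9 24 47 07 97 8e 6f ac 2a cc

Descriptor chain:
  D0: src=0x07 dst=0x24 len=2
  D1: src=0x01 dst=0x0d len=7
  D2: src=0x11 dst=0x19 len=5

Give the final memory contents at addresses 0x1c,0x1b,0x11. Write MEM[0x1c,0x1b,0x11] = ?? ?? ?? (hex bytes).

  after D0: wrote 2B at 0x24 = 5898
  after D1: wrote 7B at 0x0d = b6e9239237f158
  after D2: wrote 5B at 0x19 = 37f158d72e
query mem[0x1c]=0xd7, mem[0x1b]=0x58, mem[0x11]=0x37

MEM[0x1c,0x1b,0x11] = d7 58 37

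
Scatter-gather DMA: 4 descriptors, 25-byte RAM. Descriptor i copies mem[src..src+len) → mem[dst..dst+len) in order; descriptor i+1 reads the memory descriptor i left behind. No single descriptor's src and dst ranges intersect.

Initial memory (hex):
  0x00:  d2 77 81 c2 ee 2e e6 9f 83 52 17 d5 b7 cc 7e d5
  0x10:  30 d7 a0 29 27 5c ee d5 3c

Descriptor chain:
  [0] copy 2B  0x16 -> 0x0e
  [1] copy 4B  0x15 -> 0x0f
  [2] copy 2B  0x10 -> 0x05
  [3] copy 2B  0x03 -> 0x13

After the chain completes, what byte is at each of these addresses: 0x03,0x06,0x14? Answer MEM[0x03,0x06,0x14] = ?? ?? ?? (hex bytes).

MEM[0x03,0x06,0x14] = c2 d5 ee

#0 dst[0x0e+2] := {0xee,0xd5}
#1 dst[0x0f+4] := {0x5c,0xee,0xd5,0x3c}
#2 dst[0x05+2] := {0xee,0xd5}
#3 dst[0x13+2] := {0xc2,0xee}
query mem[0x03]=0xc2, mem[0x06]=0xd5, mem[0x14]=0xee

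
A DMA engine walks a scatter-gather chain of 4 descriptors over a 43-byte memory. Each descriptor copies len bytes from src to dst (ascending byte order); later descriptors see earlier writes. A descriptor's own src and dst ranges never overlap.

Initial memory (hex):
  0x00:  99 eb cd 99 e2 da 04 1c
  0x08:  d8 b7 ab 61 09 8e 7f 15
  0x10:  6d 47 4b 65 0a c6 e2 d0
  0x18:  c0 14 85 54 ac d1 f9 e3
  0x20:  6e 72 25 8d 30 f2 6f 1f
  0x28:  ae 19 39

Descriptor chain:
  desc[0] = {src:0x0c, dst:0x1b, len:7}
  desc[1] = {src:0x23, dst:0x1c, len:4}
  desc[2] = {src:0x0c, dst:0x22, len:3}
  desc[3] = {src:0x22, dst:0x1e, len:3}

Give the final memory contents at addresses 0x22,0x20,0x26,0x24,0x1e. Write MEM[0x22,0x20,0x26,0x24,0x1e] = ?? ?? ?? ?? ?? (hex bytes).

#0 dst[0x1b+7] := {0x09,0x8e,0x7f,0x15,0x6d,0x47,0x4b}
#1 dst[0x1c+4] := {0x8d,0x30,0xf2,0x6f}
#2 dst[0x22+3] := {0x09,0x8e,0x7f}
#3 dst[0x1e+3] := {0x09,0x8e,0x7f}
query mem[0x22]=0x09, mem[0x20]=0x7f, mem[0x26]=0x6f, mem[0x24]=0x7f, mem[0x1e]=0x09

MEM[0x22,0x20,0x26,0x24,0x1e] = 09 7f 6f 7f 09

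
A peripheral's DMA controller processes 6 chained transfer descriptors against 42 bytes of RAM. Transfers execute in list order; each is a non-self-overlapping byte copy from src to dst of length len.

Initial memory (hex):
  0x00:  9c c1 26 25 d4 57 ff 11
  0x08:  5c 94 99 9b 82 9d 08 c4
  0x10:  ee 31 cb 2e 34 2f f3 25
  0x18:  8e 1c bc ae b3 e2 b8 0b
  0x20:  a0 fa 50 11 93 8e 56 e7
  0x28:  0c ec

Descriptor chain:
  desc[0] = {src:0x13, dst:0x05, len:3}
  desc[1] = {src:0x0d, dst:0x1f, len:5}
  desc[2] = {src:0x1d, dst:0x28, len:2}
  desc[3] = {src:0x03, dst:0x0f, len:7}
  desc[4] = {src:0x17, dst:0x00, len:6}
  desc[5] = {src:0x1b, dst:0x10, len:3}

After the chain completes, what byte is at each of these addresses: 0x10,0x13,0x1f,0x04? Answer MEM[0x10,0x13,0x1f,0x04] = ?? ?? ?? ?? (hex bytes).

MEM[0x10,0x13,0x1f,0x04] = ae 2f 9d ae

  after D0: wrote 3B at 0x05 = 2e342f
  after D1: wrote 5B at 0x1f = 9d08c4ee31
  after D2: wrote 2B at 0x28 = e2b8
  after D3: wrote 7B at 0x0f = 25d42e342f5c94
  after D4: wrote 6B at 0x00 = 258e1cbcaeb3
  after D5: wrote 3B at 0x10 = aeb3e2
query mem[0x10]=0xae, mem[0x13]=0x2f, mem[0x1f]=0x9d, mem[0x04]=0xae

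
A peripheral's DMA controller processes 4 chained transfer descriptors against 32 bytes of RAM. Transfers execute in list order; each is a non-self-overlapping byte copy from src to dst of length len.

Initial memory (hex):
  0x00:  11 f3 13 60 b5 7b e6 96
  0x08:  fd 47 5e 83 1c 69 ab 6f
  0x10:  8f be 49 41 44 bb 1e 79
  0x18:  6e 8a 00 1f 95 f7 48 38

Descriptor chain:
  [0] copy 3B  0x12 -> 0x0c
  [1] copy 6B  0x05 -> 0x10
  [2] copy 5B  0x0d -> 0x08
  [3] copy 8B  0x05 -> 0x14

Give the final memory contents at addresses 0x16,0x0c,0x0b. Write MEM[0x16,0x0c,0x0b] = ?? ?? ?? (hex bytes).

#0 dst[0x0c+3] := {0x49,0x41,0x44}
#1 dst[0x10+6] := {0x7b,0xe6,0x96,0xfd,0x47,0x5e}
#2 dst[0x08+5] := {0x41,0x44,0x6f,0x7b,0xe6}
#3 dst[0x14+8] := {0x7b,0xe6,0x96,0x41,0x44,0x6f,0x7b,0xe6}
query mem[0x16]=0x96, mem[0x0c]=0xe6, mem[0x0b]=0x7b

MEM[0x16,0x0c,0x0b] = 96 e6 7b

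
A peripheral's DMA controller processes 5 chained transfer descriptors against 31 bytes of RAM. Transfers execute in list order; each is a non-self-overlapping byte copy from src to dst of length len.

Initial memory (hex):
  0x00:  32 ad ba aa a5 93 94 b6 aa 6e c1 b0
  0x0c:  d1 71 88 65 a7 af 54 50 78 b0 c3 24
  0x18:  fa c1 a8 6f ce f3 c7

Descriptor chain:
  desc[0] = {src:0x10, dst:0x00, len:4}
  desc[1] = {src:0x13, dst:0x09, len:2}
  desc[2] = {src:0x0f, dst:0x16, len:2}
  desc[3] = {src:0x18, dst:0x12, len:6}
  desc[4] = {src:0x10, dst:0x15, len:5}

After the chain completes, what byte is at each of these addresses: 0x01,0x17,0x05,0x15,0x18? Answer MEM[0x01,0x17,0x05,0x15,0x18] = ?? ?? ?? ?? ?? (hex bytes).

MEM[0x01,0x17,0x05,0x15,0x18] = af fa 93 a7 c1

#0 dst[0x00+4] := {0xa7,0xaf,0x54,0x50}
#1 dst[0x09+2] := {0x50,0x78}
#2 dst[0x16+2] := {0x65,0xa7}
#3 dst[0x12+6] := {0xfa,0xc1,0xa8,0x6f,0xce,0xf3}
#4 dst[0x15+5] := {0xa7,0xaf,0xfa,0xc1,0xa8}
query mem[0x01]=0xaf, mem[0x17]=0xfa, mem[0x05]=0x93, mem[0x15]=0xa7, mem[0x18]=0xc1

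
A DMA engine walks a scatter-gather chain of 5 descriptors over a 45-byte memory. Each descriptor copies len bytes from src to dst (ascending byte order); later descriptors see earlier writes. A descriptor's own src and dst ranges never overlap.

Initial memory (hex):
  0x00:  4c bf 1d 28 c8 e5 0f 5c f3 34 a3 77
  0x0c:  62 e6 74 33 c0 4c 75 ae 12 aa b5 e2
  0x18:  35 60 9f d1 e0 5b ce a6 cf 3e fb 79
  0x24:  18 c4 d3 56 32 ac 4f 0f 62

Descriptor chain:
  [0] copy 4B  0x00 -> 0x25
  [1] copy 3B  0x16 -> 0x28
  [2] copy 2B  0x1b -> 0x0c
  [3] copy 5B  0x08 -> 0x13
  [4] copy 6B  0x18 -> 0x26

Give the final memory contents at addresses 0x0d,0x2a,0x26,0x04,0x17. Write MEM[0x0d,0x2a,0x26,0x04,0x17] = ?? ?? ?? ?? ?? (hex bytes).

MEM[0x0d,0x2a,0x26,0x04,0x17] = e0 e0 35 c8 d1

[0] 0x00->0x25 len=4 : 4c bf 1d 28
[1] 0x16->0x28 len=3 : b5 e2 35
[2] 0x1b->0x0c len=2 : d1 e0
[3] 0x08->0x13 len=5 : f3 34 a3 77 d1
[4] 0x18->0x26 len=6 : 35 60 9f d1 e0 5b
query mem[0x0d]=0xe0, mem[0x2a]=0xe0, mem[0x26]=0x35, mem[0x04]=0xc8, mem[0x17]=0xd1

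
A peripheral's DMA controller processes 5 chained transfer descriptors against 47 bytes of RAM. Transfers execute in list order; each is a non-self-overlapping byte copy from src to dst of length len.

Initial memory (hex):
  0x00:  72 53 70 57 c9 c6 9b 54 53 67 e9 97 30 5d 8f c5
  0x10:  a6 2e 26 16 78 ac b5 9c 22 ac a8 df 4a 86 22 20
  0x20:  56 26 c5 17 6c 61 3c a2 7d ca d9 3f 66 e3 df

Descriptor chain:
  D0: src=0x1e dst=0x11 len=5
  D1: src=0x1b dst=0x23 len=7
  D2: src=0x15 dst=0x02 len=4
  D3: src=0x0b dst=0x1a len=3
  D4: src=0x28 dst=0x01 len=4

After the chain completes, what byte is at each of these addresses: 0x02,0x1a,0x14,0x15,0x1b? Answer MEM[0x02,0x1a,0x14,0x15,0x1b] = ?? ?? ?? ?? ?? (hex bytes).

MEM[0x02,0x1a,0x14,0x15,0x1b] = 26 97 26 c5 30

[0] 0x1e->0x11 len=5 : 22 20 56 26 c5
[1] 0x1b->0x23 len=7 : df 4a 86 22 20 56 26
[2] 0x15->0x02 len=4 : c5 b5 9c 22
[3] 0x0b->0x1a len=3 : 97 30 5d
[4] 0x28->0x01 len=4 : 56 26 d9 3f
query mem[0x02]=0x26, mem[0x1a]=0x97, mem[0x14]=0x26, mem[0x15]=0xc5, mem[0x1b]=0x30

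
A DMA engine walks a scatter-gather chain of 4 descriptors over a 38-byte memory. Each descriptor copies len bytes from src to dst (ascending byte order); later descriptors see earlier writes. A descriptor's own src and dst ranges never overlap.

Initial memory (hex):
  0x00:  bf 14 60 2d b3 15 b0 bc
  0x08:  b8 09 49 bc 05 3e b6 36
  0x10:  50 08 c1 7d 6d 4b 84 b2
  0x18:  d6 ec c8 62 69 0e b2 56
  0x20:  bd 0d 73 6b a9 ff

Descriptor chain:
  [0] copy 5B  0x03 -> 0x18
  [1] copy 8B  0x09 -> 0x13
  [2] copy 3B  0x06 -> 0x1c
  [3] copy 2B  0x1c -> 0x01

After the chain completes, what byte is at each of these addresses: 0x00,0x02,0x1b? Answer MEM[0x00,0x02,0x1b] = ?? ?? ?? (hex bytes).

[0] 0x03->0x18 len=5 : 2d b3 15 b0 bc
[1] 0x09->0x13 len=8 : 09 49 bc 05 3e b6 36 50
[2] 0x06->0x1c len=3 : b0 bc b8
[3] 0x1c->0x01 len=2 : b0 bc
query mem[0x00]=0xbf, mem[0x02]=0xbc, mem[0x1b]=0xb0

MEM[0x00,0x02,0x1b] = bf bc b0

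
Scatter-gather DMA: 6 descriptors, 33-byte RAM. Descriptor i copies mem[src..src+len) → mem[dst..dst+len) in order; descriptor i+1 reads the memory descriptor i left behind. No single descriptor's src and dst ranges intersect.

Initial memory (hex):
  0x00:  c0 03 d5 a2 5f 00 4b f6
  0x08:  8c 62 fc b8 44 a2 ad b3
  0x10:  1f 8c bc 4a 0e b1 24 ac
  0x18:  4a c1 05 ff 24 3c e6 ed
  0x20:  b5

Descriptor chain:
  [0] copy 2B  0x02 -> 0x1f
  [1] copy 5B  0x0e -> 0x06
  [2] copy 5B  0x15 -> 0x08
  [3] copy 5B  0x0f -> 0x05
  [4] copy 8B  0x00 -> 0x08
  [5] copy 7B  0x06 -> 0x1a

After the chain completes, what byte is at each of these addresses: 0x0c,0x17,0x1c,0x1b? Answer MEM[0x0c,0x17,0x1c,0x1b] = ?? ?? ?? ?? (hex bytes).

MEM[0x0c,0x17,0x1c,0x1b] = 5f ac c0 8c

[0] 0x02->0x1f len=2 : d5 a2
[1] 0x0e->0x06 len=5 : ad b3 1f 8c bc
[2] 0x15->0x08 len=5 : b1 24 ac 4a c1
[3] 0x0f->0x05 len=5 : b3 1f 8c bc 4a
[4] 0x00->0x08 len=8 : c0 03 d5 a2 5f b3 1f 8c
[5] 0x06->0x1a len=7 : 1f 8c c0 03 d5 a2 5f
query mem[0x0c]=0x5f, mem[0x17]=0xac, mem[0x1c]=0xc0, mem[0x1b]=0x8c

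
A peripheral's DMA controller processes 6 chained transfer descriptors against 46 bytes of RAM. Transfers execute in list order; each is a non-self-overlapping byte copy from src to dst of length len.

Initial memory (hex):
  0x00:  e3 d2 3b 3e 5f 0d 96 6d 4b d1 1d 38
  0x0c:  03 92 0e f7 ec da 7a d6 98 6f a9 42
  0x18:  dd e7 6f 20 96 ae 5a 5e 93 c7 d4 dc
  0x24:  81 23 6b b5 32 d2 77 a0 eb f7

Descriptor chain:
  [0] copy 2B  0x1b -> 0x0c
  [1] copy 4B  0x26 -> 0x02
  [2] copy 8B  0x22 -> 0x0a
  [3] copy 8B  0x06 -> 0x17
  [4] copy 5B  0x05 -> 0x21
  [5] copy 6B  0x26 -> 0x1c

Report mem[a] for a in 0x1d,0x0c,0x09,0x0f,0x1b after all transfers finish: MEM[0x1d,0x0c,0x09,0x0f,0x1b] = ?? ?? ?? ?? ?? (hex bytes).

  after D0: wrote 2B at 0x0c = 2096
  after D1: wrote 4B at 0x02 = 6bb532d2
  after D2: wrote 8B at 0x0a = d4dc81236bb532d2
  after D3: wrote 8B at 0x17 = 966d4bd1d4dc8123
  after D4: wrote 5B at 0x21 = d2966d4bd1
  after D5: wrote 6B at 0x1c = 6bb532d277a0
query mem[0x1d]=0xb5, mem[0x0c]=0x81, mem[0x09]=0xd1, mem[0x0f]=0xb5, mem[0x1b]=0xd4

MEM[0x1d,0x0c,0x09,0x0f,0x1b] = b5 81 d1 b5 d4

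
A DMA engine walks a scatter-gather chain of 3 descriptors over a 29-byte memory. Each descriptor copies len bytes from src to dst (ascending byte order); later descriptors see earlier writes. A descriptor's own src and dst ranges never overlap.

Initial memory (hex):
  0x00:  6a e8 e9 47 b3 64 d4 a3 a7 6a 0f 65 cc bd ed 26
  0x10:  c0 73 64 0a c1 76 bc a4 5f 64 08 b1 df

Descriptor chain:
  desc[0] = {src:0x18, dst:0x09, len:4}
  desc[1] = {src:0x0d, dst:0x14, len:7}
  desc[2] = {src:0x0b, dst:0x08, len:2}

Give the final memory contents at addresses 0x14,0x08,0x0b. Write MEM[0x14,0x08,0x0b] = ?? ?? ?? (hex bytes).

[0] 0x18->0x09 len=4 : 5f 64 08 b1
[1] 0x0d->0x14 len=7 : bd ed 26 c0 73 64 0a
[2] 0x0b->0x08 len=2 : 08 b1
query mem[0x14]=0xbd, mem[0x08]=0x08, mem[0x0b]=0x08

MEM[0x14,0x08,0x0b] = bd 08 08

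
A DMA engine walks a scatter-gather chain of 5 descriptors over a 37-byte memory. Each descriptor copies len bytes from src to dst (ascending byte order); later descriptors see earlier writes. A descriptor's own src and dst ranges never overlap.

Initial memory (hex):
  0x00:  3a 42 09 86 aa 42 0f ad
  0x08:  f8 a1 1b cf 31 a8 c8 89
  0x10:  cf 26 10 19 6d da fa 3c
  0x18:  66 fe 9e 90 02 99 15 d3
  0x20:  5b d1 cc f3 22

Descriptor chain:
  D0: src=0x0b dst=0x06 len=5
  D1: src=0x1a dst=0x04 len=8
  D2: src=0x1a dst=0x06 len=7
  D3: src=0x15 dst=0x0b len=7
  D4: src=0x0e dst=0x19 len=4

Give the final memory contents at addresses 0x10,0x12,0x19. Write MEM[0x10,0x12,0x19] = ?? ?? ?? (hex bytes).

[0] 0x0b->0x06 len=5 : cf 31 a8 c8 89
[1] 0x1a->0x04 len=8 : 9e 90 02 99 15 d3 5b d1
[2] 0x1a->0x06 len=7 : 9e 90 02 99 15 d3 5b
[3] 0x15->0x0b len=7 : da fa 3c 66 fe 9e 90
[4] 0x0e->0x19 len=4 : 66 fe 9e 90
query mem[0x10]=0x9e, mem[0x12]=0x10, mem[0x19]=0x66

MEM[0x10,0x12,0x19] = 9e 10 66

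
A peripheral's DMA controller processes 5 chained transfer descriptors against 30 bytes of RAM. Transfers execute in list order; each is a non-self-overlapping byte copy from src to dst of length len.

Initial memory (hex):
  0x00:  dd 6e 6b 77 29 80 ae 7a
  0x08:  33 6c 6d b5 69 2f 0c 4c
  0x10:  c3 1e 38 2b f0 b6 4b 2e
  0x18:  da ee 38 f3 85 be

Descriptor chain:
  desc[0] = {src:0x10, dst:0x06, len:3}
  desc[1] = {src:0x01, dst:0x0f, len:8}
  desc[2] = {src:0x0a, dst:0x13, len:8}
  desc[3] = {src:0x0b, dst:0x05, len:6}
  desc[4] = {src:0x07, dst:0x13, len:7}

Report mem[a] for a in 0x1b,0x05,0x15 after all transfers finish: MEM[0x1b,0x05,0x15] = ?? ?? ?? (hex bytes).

MEM[0x1b,0x05,0x15] = f3 b5 6e

#0 dst[0x06+3] := {0xc3,0x1e,0x38}
#1 dst[0x0f+8] := {0x6e,0x6b,0x77,0x29,0x80,0xc3,0x1e,0x38}
#2 dst[0x13+8] := {0x6d,0xb5,0x69,0x2f,0x0c,0x6e,0x6b,0x77}
#3 dst[0x05+6] := {0xb5,0x69,0x2f,0x0c,0x6e,0x6b}
#4 dst[0x13+7] := {0x2f,0x0c,0x6e,0x6b,0xb5,0x69,0x2f}
query mem[0x1b]=0xf3, mem[0x05]=0xb5, mem[0x15]=0x6e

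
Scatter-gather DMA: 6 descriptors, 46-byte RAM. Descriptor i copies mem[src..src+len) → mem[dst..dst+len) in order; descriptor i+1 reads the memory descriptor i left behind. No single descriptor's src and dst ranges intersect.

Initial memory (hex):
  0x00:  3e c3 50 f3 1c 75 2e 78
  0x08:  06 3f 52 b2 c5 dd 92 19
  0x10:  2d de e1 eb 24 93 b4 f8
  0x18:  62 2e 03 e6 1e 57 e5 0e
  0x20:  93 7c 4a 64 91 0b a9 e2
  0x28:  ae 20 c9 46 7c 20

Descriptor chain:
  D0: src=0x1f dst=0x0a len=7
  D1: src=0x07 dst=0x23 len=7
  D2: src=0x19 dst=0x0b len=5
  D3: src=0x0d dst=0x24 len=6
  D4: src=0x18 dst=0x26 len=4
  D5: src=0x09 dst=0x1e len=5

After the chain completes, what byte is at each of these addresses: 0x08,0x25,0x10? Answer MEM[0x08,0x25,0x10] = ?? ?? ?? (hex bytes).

D0: mem[0x0a..0x10] <- [0e 93 7c 4a 64 91 0b]
D1: mem[0x23..0x29] <- [78 06 3f 0e 93 7c 4a]
D2: mem[0x0b..0x0f] <- [2e 03 e6 1e 57]
D3: mem[0x24..0x29] <- [e6 1e 57 0b de e1]
D4: mem[0x26..0x29] <- [62 2e 03 e6]
D5: mem[0x1e..0x22] <- [3f 0e 2e 03 e6]
query mem[0x08]=0x06, mem[0x25]=0x1e, mem[0x10]=0x0b

MEM[0x08,0x25,0x10] = 06 1e 0b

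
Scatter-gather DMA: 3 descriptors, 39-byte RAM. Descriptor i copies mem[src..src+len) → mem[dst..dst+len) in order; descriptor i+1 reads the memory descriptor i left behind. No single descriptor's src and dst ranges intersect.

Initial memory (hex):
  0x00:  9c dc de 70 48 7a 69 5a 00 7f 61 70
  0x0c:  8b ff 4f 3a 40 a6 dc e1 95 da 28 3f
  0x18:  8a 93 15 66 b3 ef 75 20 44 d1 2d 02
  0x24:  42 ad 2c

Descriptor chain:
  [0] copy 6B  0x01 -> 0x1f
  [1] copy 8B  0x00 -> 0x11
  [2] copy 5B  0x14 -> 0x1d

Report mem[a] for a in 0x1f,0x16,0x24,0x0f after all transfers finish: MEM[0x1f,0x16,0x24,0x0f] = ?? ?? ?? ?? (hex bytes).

MEM[0x1f,0x16,0x24,0x0f] = 7a 7a 69 3a

  after D0: wrote 6B at 0x1f = dcde70487a69
  after D1: wrote 8B at 0x11 = 9cdcde70487a695a
  after D2: wrote 5B at 0x1d = 70487a695a
query mem[0x1f]=0x7a, mem[0x16]=0x7a, mem[0x24]=0x69, mem[0x0f]=0x3a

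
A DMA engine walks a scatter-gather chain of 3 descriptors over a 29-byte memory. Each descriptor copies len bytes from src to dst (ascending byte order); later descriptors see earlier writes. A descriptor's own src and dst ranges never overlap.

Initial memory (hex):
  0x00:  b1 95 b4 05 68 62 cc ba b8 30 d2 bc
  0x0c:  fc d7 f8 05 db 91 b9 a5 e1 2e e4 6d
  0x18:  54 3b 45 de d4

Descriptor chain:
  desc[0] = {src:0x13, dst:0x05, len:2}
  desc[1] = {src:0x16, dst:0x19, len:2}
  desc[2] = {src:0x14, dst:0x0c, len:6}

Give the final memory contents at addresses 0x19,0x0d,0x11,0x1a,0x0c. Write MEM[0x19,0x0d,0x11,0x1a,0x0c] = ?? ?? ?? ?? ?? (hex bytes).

MEM[0x19,0x0d,0x11,0x1a,0x0c] = e4 2e e4 6d e1

[0] 0x13->0x05 len=2 : a5 e1
[1] 0x16->0x19 len=2 : e4 6d
[2] 0x14->0x0c len=6 : e1 2e e4 6d 54 e4
query mem[0x19]=0xe4, mem[0x0d]=0x2e, mem[0x11]=0xe4, mem[0x1a]=0x6d, mem[0x0c]=0xe1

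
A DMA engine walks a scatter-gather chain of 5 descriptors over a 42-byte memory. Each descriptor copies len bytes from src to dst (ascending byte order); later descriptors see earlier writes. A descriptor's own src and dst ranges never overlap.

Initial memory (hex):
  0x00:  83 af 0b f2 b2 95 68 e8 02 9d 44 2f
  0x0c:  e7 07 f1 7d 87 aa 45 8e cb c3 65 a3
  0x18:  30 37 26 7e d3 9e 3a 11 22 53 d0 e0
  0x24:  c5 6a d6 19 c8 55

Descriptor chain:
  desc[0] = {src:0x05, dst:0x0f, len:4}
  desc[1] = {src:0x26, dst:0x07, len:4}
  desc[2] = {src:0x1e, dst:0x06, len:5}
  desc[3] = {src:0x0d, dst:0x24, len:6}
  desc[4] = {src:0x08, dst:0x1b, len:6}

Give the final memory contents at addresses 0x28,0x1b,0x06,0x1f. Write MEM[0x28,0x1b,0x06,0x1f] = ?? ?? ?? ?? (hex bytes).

  after D0: wrote 4B at 0x0f = 9568e802
  after D1: wrote 4B at 0x07 = d619c855
  after D2: wrote 5B at 0x06 = 3a112253d0
  after D3: wrote 6B at 0x24 = 07f19568e802
  after D4: wrote 6B at 0x1b = 2253d02fe707
query mem[0x28]=0xe8, mem[0x1b]=0x22, mem[0x06]=0x3a, mem[0x1f]=0xe7

MEM[0x28,0x1b,0x06,0x1f] = e8 22 3a e7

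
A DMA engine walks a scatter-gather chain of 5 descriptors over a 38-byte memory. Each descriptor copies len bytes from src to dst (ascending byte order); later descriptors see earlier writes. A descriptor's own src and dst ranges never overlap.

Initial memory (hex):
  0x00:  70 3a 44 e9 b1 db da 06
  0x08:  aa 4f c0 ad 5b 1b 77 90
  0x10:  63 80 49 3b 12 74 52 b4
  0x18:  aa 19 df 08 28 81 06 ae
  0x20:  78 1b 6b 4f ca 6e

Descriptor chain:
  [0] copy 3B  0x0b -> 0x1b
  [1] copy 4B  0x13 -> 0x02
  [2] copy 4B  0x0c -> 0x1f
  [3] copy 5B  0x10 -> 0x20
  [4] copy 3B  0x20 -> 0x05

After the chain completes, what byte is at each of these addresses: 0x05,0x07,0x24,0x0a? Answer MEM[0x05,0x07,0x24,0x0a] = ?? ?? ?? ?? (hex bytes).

[0] 0x0b->0x1b len=3 : ad 5b 1b
[1] 0x13->0x02 len=4 : 3b 12 74 52
[2] 0x0c->0x1f len=4 : 5b 1b 77 90
[3] 0x10->0x20 len=5 : 63 80 49 3b 12
[4] 0x20->0x05 len=3 : 63 80 49
query mem[0x05]=0x63, mem[0x07]=0x49, mem[0x24]=0x12, mem[0x0a]=0xc0

MEM[0x05,0x07,0x24,0x0a] = 63 49 12 c0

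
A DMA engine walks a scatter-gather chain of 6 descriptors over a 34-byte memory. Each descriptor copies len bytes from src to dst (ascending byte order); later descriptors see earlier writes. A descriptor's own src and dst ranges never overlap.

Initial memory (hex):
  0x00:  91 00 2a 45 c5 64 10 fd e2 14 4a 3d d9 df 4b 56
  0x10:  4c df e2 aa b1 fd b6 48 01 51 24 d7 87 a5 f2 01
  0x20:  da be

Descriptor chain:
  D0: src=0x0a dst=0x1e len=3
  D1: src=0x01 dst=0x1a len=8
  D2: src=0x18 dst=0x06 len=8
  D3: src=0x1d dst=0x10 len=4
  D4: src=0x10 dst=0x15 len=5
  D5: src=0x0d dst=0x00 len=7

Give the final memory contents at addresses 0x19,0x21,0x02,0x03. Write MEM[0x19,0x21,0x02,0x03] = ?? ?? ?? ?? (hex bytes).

MEM[0x19,0x21,0x02,0x03] = b1 e2 56 c5

D0: mem[0x1e..0x20] <- [4a 3d d9]
D1: mem[0x1a..0x21] <- [00 2a 45 c5 64 10 fd e2]
D2: mem[0x06..0x0d] <- [01 51 00 2a 45 c5 64 10]
D3: mem[0x10..0x13] <- [c5 64 10 fd]
D4: mem[0x15..0x19] <- [c5 64 10 fd b1]
D5: mem[0x00..0x06] <- [10 4b 56 c5 64 10 fd]
query mem[0x19]=0xb1, mem[0x21]=0xe2, mem[0x02]=0x56, mem[0x03]=0xc5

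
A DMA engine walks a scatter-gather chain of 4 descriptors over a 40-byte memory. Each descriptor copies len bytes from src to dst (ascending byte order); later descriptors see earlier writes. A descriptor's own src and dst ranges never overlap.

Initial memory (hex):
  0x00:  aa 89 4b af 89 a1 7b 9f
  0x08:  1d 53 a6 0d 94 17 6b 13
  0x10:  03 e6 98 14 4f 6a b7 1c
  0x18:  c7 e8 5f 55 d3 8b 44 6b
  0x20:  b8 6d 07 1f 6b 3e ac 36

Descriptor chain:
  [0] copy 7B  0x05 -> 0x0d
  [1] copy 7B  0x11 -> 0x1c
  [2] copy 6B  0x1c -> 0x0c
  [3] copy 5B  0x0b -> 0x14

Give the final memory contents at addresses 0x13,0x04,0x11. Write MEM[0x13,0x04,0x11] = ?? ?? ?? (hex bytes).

MEM[0x13,0x04,0x11] = 0d 89 b7

  after D0: wrote 7B at 0x0d = a17b9f1d53a60d
  after D1: wrote 7B at 0x1c = 53a60d4f6ab71c
  after D2: wrote 6B at 0x0c = 53a60d4f6ab7
  after D3: wrote 5B at 0x14 = 0d53a60d4f
query mem[0x13]=0x0d, mem[0x04]=0x89, mem[0x11]=0xb7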